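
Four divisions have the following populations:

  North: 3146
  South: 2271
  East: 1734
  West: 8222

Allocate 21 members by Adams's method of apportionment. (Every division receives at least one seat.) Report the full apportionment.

North=4; South=3; East=3; West=11

Standard divisor 15373/21 ≈ 732.048; standard quotas: North 4.298, South 3.102, East 2.369, West 11.232.
Rounding up gives 5, 4, 3, 12 = 24 seats, so the divisor must be adjusted.
With modified divisor 800: modified quotas North 3.933, South 2.839, East 2.167, West 10.277.
Rounding up: North 4, South 3, East 3, West 11 (total 21).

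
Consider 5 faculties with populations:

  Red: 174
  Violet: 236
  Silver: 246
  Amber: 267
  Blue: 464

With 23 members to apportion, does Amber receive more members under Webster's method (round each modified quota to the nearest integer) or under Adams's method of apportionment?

Adams

Webster: Red 3, Violet 4, Silver 4, Amber 4, Blue 8.
Adams: Red 3, Violet 4, Silver 4, Amber 5, Blue 7.
Amber gets 4 under Webster and 5 under Adams.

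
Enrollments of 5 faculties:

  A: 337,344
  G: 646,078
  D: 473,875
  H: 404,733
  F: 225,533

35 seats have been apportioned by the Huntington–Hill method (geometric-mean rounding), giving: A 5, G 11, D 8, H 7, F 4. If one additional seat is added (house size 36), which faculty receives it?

Priority for the next seat is population ÷ (√(s·(s+1))).
Priorities: A 61590.306, G 56233.872, D 55846.704, H 54084.722, F 50430.712.
Highest priority: A.

A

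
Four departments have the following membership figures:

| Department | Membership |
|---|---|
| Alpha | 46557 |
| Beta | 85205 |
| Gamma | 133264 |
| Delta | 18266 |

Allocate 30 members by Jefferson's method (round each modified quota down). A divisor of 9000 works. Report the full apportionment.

Alpha=5; Beta=9; Gamma=14; Delta=2

With modified divisor 9000: modified quotas Alpha 5.173, Beta 9.467, Gamma 14.807, Delta 2.030.
Rounding down: Alpha 5, Beta 9, Gamma 14, Delta 2 (total 30).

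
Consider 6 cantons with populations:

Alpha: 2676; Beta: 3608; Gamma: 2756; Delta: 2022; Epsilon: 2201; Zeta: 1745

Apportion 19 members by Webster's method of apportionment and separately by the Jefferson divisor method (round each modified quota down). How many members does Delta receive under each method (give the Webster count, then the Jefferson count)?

Webster: Alpha 3, Beta 5, Gamma 3, Delta 3, Epsilon 3, Zeta 2.
Jefferson: Alpha 3, Beta 5, Gamma 4, Delta 2, Epsilon 3, Zeta 2.
Delta gets 3 under Webster and 2 under Jefferson.

3 and 2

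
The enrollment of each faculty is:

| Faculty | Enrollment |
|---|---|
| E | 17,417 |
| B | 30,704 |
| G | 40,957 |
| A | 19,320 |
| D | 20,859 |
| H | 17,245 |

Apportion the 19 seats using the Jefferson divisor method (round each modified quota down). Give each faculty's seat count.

E: 2; B: 4; G: 6; A: 2; D: 3; H: 2

Standard divisor 146502/19 ≈ 7710.632; standard quotas: E 2.259, B 3.982, G 5.312, A 2.506, D 2.705, H 2.237.
Rounding down gives 2, 3, 5, 2, 2, 2 = 16 seats, so the divisor must be adjusted.
With modified divisor 6600: modified quotas E 2.639, B 4.652, G 6.206, A 2.927, D 3.160, H 2.613.
Rounding down: E 2, B 4, G 6, A 2, D 3, H 2 (total 19).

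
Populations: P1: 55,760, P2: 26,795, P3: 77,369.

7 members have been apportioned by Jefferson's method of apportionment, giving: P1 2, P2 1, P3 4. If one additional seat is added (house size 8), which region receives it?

Priority for the next seat is population ÷ (current seats + 1).
Priorities: P1 18586.667, P2 13397.500, P3 15473.800.
Highest priority: P1.

P1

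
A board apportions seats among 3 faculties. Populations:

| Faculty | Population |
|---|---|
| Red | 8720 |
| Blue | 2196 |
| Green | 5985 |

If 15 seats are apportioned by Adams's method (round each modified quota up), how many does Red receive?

8

Standard divisor 16901/15 ≈ 1126.733; standard quotas: Red 7.739, Blue 1.949, Green 5.312.
Rounding up gives 8, 2, 6 = 16 seats, so the divisor must be adjusted.
With modified divisor 1220: modified quotas Red 7.148, Blue 1.800, Green 4.906.
Rounding up: Red 8, Blue 2, Green 5 (total 15).
Red receives 8.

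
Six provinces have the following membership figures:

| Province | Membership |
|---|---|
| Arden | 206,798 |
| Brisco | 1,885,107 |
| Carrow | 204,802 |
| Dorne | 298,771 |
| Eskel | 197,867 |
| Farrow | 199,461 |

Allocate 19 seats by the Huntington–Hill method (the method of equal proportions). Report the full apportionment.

Arden 1, Brisco 13, Carrow 1, Dorne 2, Eskel 1, Farrow 1

With divisor 148579: modified quotas Arden 1.392, Brisco 12.688, Carrow 1.378, Dorne 2.011, Eskel 1.332, Farrow 1.342.
Geometric-mean thresholds: Arden √(1·2)=1.414, Brisco √(12·13)=12.490, Carrow √(1·2)=1.414, Dorne √(2·3)=2.449, Eskel √(1·2)=1.414, Farrow √(1·2)=1.414.
Each quota rounded against its threshold gives Arden 1, Brisco 13, Carrow 1, Dorne 2, Eskel 1, Farrow 1 (total 19).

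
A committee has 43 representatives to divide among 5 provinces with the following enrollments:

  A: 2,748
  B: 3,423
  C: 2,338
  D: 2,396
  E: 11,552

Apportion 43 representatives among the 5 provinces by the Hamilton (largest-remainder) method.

Total 22457; standard divisor 22457/43 ≈ 522.256.
Standard quotas: A 5.2618, B 6.5543, C 4.4767, D 4.5878, E 22.1194.
Lower quotas: A 5, B 6, C 4, D 4, E 22 (sum 41, leaving 2 seats).
Remainders in descending order: D 0.5878, B 0.5543, C 0.4767, A 0.2618, E 0.1194.
Largest remainders: D, B receive the extra seats.

A 5, B 7, C 4, D 5, E 22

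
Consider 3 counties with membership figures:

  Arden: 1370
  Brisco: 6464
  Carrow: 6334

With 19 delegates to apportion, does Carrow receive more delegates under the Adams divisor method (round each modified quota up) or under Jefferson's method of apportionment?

Adams: Arden 2, Brisco 9, Carrow 8.
Jefferson: Arden 1, Brisco 9, Carrow 9.
Carrow gets 8 under Adams and 9 under Jefferson.

Jefferson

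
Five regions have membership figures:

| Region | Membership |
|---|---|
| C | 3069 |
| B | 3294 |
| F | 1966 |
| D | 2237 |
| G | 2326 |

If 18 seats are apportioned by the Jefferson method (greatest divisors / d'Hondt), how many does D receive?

Standard divisor 12892/18 ≈ 716.222; standard quotas: C 4.285, B 4.599, F 2.745, D 3.123, G 3.248.
Rounding down gives 4, 4, 2, 3, 3 = 16 seats, so the divisor must be adjusted.
With modified divisor 630: modified quotas C 4.871, B 5.229, F 3.121, D 3.551, G 3.692.
Rounding down: C 4, B 5, F 3, D 3, G 3 (total 18).
D receives 3.

3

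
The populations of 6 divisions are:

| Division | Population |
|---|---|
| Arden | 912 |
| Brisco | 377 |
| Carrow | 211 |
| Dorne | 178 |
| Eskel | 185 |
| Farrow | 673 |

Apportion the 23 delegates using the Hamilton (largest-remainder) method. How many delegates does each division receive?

The standard divisor is 2536/23 ≈ 110.261.
Standard quotas: Arden 8.271, Brisco 3.419, Carrow 1.914, Dorne 1.614, Eskel 1.678, Farrow 6.104.
Lower quotas: Arden 8, Brisco 3, Carrow 1, Dorne 1, Eskel 1, Farrow 6 (sum 20, leaving 3 seats).
Remainders in descending order: Carrow 0.914, Eskel 0.678, Dorne 0.614, Brisco 0.419, Arden 0.271, Farrow 0.104.
Largest remainders: Carrow, Eskel, Dorne receive the extra seats.

Arden=8, Brisco=3, Carrow=2, Dorne=2, Eskel=2, Farrow=6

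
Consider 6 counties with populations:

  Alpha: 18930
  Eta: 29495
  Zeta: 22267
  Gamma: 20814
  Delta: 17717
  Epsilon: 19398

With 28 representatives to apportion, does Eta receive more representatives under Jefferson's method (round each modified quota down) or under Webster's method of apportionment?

Jefferson

Jefferson: Alpha 4, Eta 7, Zeta 5, Gamma 4, Delta 4, Epsilon 4.
Webster: Alpha 4, Eta 6, Zeta 5, Gamma 5, Delta 4, Epsilon 4.
Eta gets 7 under Jefferson and 6 under Webster.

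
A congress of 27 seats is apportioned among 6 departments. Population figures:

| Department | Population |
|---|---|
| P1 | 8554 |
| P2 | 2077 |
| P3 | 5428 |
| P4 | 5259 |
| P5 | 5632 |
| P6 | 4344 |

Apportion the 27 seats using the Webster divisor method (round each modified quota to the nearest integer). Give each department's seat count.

P1 7, P2 2, P3 5, P4 4, P5 5, P6 4

Standard divisor 31294/27 ≈ 1159.037; standard quotas: P1 7.380, P2 1.792, P3 4.683, P4 4.537, P5 4.859, P6 3.748.
Rounding to the nearest integer gives 7, 2, 5, 5, 5, 4 = 28 seats, so the divisor must be adjusted.
With modified divisor 1200: modified quotas P1 7.128, P2 1.731, P3 4.523, P4 4.383, P5 4.693, P6 3.620.
Rounding to the nearest integer: P1 7, P2 2, P3 5, P4 4, P5 5, P6 4 (total 27).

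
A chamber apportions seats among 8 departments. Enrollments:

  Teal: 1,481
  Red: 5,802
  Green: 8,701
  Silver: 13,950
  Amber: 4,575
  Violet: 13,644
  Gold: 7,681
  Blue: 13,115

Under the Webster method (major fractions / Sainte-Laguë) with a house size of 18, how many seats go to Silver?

4

Standard divisor 68949/18 ≈ 3830.5; standard quotas: Teal 0.387, Red 1.515, Green 2.272, Silver 3.642, Amber 1.194, Violet 3.562, Gold 2.005, Blue 3.424.
Rounding to the nearest integer gives Teal 0, Red 2, Green 2, Silver 4, Amber 1, Violet 4, Gold 2, Blue 3 — total 18, matching the house size, so no adjustment is needed.
Silver receives 4.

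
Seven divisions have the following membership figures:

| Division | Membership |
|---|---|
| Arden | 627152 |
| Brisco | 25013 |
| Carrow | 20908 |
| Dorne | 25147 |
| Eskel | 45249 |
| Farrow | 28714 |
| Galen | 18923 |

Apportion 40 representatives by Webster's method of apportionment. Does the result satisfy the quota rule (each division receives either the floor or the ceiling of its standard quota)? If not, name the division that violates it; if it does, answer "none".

Arden

Standard quotas: Arden 31.710, Brisco 1.265, Carrow 1.057, Dorne 1.271, Eskel 2.288, Farrow 1.452, Galen 0.957.
Webster allocation: Arden 33, Brisco 1, Carrow 1, Dorne 1, Eskel 2, Farrow 1, Galen 1.
Arden has quota 31.710 (lower 31, upper 32) but receives 33 — outside the quota interval.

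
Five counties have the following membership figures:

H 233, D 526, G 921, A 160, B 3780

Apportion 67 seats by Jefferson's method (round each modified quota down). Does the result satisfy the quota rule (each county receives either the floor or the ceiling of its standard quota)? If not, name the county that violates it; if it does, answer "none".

B

Standard quotas: H 2.778, D 6.271, G 10.980, A 1.907, B 45.064.
Jefferson allocation: H 2, D 6, G 11, A 1, B 47.
B has quota 45.064 (lower 45, upper 46) but receives 47 — outside the quota interval.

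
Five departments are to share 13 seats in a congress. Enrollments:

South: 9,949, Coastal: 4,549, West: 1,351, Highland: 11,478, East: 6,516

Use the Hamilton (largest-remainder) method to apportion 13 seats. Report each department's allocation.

Standard divisor: 33843 ÷ 13 ≈ 2603.308.
Standard quotas: South 3.8217, Coastal 1.7474, West 0.5190, Highland 4.4090, East 2.5030.
Lower quotas: South 3, Coastal 1, West 0, Highland 4, East 2 (sum 10, leaving 3 seats).
Remainders in descending order: South 0.8217, Coastal 0.7474, West 0.5190, East 0.5030, Highland 0.4090.
Largest remainders: South, Coastal, West receive the extra seats.

South 4, Coastal 2, West 1, Highland 4, East 2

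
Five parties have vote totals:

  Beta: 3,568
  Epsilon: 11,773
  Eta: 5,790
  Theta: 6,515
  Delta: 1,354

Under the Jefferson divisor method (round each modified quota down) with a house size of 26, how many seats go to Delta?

1

Standard divisor 29000/26 ≈ 1115.385; standard quotas: Beta 3.199, Epsilon 10.555, Eta 5.191, Theta 5.841, Delta 1.214.
Rounding down gives 3, 10, 5, 5, 1 = 24 seats, so the divisor must be adjusted.
With modified divisor 1000: modified quotas Beta 3.568, Epsilon 11.773, Eta 5.790, Theta 6.515, Delta 1.354.
Rounding down: Beta 3, Epsilon 11, Eta 5, Theta 6, Delta 1 (total 26).
Delta receives 1.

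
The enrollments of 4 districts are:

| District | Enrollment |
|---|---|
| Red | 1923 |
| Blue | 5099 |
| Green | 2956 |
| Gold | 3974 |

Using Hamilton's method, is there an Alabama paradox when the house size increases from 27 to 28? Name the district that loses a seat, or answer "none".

none

At 27 seats: Red 4, Blue 10, Green 6, Gold 7.
At 28 seats: Red 4, Blue 10, Green 6, Gold 8.
No district's allocation decreased.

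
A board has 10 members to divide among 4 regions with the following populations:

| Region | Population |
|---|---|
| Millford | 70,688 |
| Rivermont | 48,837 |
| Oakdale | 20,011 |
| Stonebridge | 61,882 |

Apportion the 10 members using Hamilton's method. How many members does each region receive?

Millford: 4, Rivermont: 2, Oakdale: 1, Stonebridge: 3

Standard divisor: 201418 ÷ 10 ≈ 20141.8.
Standard quotas: Millford 3.5095, Rivermont 2.4247, Oakdale 0.9935, Stonebridge 3.0723.
Lower quotas: Millford 3, Rivermont 2, Oakdale 0, Stonebridge 3 (sum 8, leaving 2 seats).
Remainders in descending order: Oakdale 0.9935, Millford 0.5095, Rivermont 0.4247, Stonebridge 0.0723.
Largest remainders: Oakdale, Millford receive the extra seats.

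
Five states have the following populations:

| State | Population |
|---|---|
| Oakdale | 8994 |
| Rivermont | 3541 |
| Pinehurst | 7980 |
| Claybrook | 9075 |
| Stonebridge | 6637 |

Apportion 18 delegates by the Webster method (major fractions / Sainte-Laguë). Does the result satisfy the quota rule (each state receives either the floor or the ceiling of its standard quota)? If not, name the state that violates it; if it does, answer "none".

none

Standard quotas: Oakdale 4.469, Rivermont 1.759, Pinehurst 3.965, Claybrook 4.509, Stonebridge 3.298.
Webster allocation: Oakdale 4, Rivermont 2, Pinehurst 4, Claybrook 5, Stonebridge 3.
Every allocation lies between the lower and upper quota.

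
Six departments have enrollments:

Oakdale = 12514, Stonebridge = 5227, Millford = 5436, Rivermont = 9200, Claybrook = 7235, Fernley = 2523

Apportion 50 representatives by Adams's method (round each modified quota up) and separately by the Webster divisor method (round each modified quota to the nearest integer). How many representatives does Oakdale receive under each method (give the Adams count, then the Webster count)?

14 and 15

Adams: Oakdale 14, Stonebridge 6, Millford 7, Rivermont 11, Claybrook 9, Fernley 3.
Webster: Oakdale 15, Stonebridge 6, Millford 6, Rivermont 11, Claybrook 9, Fernley 3.
Oakdale gets 14 under Adams and 15 under Webster.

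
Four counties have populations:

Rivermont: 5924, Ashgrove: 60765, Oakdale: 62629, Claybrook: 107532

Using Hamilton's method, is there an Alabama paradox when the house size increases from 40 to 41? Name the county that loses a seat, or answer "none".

none

At 40 seats: Rivermont 1, Ashgrove 10, Oakdale 11, Claybrook 18.
At 41 seats: Rivermont 1, Ashgrove 10, Oakdale 11, Claybrook 19.
No county's allocation decreased.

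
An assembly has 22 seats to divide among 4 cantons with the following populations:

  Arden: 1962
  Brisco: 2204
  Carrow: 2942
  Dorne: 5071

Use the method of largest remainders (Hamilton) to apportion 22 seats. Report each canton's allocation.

Total 12179; standard divisor 12179/22 ≈ 553.591.
Standard quotas: Arden 3.5441, Brisco 3.9813, Carrow 5.3144, Dorne 9.1602.
Lower quotas: Arden 3, Brisco 3, Carrow 5, Dorne 9 (sum 20, leaving 2 seats).
Remainders in descending order: Brisco 0.9813, Arden 0.5441, Carrow 0.3144, Dorne 0.1602.
Largest remainders: Brisco, Arden receive the extra seats.

Arden 4, Brisco 4, Carrow 5, Dorne 9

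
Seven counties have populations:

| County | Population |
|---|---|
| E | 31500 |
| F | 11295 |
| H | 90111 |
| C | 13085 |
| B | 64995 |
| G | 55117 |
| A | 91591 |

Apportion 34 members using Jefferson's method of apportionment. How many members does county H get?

Standard divisor 357694/34 ≈ 10520.412; standard quotas: E 2.994, F 1.074, H 8.565, C 1.244, B 6.178, G 5.239, A 8.706.
Rounding down gives 2, 1, 8, 1, 6, 5, 8 = 31 seats, so the divisor must be adjusted.
With modified divisor 9600: modified quotas E 3.281, F 1.177, H 9.387, C 1.363, B 6.770, G 5.741, A 9.541.
Rounding down: E 3, F 1, H 9, C 1, B 6, G 5, A 9 (total 34).
H receives 9.

9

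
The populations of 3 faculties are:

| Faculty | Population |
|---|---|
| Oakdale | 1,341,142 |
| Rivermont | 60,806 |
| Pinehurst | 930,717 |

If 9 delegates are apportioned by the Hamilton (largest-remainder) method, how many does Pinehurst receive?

4

Standard divisor: 2332665 ÷ 9 = 259185.
Standard quotas: Oakdale 5.1745, Rivermont 0.2346, Pinehurst 3.5909.
Lower quotas: Oakdale 5, Rivermont 0, Pinehurst 3 (sum 8, leaving 1 seat).
Remainders in descending order: Pinehurst 0.5909, Rivermont 0.2346, Oakdale 0.1745.
Largest remainder: Pinehurst receives the extra seat.
Pinehurst receives 4.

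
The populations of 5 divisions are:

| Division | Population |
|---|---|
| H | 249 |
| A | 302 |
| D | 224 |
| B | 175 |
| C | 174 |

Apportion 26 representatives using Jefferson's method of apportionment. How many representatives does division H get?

6

Standard divisor 1124/26 ≈ 43.231; standard quotas: H 5.760, A 6.986, D 5.181, B 4.048, C 4.025.
Rounding down gives 5, 6, 5, 4, 4 = 24 seats, so the divisor must be adjusted.
With modified divisor 40: modified quotas H 6.225, A 7.550, D 5.600, B 4.375, C 4.350.
Rounding down: H 6, A 7, D 5, B 4, C 4 (total 26).
H receives 6.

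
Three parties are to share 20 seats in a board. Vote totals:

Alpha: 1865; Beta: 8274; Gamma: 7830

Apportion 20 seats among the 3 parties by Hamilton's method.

Total 17969; standard divisor 17969/20 ≈ 898.45.
Standard quotas: Alpha 2.0758, Beta 9.2092, Gamma 8.7150.
Lower quotas: Alpha 2, Beta 9, Gamma 8 (sum 19, leaving 1 seat).
Remainders in descending order: Gamma 0.7150, Beta 0.2092, Alpha 0.0758.
Largest remainder: Gamma receives the extra seat.

Alpha 2, Beta 9, Gamma 9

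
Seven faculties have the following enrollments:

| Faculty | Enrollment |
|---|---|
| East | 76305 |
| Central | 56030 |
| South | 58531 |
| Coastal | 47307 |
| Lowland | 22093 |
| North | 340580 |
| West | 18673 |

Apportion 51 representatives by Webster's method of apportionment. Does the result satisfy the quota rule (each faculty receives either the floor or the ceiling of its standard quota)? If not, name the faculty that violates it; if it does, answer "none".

North

Standard quotas: East 6.282, Central 4.612, South 4.818, Coastal 3.894, Lowland 1.819, North 28.037, West 1.537.
Webster allocation: East 6, Central 5, South 5, Coastal 4, Lowland 2, North 27, West 2.
North has quota 28.037 (lower 28, upper 29) but receives 27 — outside the quota interval.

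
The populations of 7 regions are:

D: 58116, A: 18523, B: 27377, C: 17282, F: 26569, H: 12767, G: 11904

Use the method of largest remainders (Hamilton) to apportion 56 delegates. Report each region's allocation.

Standard divisor: 172538 ÷ 56 ≈ 3081.036.
Standard quotas: D 18.8625, A 6.0119, B 8.8856, C 5.6092, F 8.6234, H 4.1437, G 3.8636.
Lower quotas: D 18, A 6, B 8, C 5, F 8, H 4, G 3 (sum 52, leaving 4 seats).
Remainders in descending order: B 0.8856, G 0.8636, D 0.8625, F 0.6234, C 0.6092, H 0.1437, A 0.0119.
Largest remainders: B, G, D, F receive the extra seats.

D=19, A=6, B=9, C=5, F=9, H=4, G=4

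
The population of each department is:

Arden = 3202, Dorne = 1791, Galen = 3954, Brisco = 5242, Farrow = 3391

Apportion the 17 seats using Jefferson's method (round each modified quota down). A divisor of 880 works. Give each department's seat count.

Arden 3, Dorne 2, Galen 4, Brisco 5, Farrow 3

With modified divisor 880: modified quotas Arden 3.639, Dorne 2.035, Galen 4.493, Brisco 5.957, Farrow 3.853.
Rounding down: Arden 3, Dorne 2, Galen 4, Brisco 5, Farrow 3 (total 17).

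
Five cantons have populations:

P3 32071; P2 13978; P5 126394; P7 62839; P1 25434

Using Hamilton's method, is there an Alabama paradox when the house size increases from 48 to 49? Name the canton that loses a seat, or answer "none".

At 48 seats: P3 6, P2 3, P5 23, P7 11, P1 5.
At 49 seats: P3 6, P2 2, P5 24, P7 12, P1 5.
P2 drops from 3 to 2.

P2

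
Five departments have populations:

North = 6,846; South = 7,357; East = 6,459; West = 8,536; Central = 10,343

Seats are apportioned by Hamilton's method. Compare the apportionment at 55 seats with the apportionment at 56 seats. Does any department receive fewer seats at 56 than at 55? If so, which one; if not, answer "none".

none

At 55 seats: North 10, South 10, East 9, West 12, Central 14.
At 56 seats: North 10, South 10, East 9, West 12, Central 15.
No department's allocation decreased.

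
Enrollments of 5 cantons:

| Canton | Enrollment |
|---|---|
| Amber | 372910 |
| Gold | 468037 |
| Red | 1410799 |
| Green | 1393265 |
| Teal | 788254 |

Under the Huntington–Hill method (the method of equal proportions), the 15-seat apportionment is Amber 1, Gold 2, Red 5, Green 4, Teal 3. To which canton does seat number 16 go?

Green

Priority for the next seat is population ÷ (√(s·(s+1))).
Priorities: Amber 263687.190, Gold 191075.305, Red 257575.479, Green 311543.525, Teal 227549.330.
Highest priority: Green.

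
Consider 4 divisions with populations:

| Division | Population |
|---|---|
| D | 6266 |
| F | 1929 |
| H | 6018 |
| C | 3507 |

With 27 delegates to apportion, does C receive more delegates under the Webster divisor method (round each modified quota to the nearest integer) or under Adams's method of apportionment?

Adams

Webster: D 10, F 3, H 9, C 5.
Adams: D 9, F 3, H 9, C 6.
C gets 5 under Webster and 6 under Adams.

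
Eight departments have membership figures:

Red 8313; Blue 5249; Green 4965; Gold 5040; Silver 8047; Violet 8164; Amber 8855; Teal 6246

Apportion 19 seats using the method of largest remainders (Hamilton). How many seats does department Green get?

Standard divisor: 54879 ÷ 19 ≈ 2888.368.
Standard quotas: Red 2.8781, Blue 1.8173, Green 1.7190, Gold 1.7449, Silver 2.7860, Violet 2.8265, Amber 3.0657, Teal 2.1625.
Lower quotas: Red 2, Blue 1, Green 1, Gold 1, Silver 2, Violet 2, Amber 3, Teal 2 (sum 14, leaving 5 seats).
Remainders in descending order: Red 0.8781, Violet 0.8265, Blue 0.8173, Silver 0.7860, Gold 0.7449, Green 0.7190, Teal 0.1625, Amber 0.0657.
The surplus seats go to Red, Violet, Blue, Silver, Gold.
Green receives 1.

1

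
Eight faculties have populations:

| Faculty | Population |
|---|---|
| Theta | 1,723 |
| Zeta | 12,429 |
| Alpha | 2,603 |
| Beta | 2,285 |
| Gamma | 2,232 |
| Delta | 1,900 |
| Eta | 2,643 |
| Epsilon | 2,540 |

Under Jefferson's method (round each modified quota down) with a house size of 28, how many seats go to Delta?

Standard divisor 28355/28 ≈ 1012.679; standard quotas: Theta 1.701, Zeta 12.273, Alpha 2.570, Beta 2.256, Gamma 2.204, Delta 1.876, Eta 2.610, Epsilon 2.508.
Rounding down gives 1, 12, 2, 2, 2, 1, 2, 2 = 24 seats, so the divisor must be adjusted.
With modified divisor 874: modified quotas Theta 1.971, Zeta 14.221, Alpha 2.978, Beta 2.614, Gamma 2.554, Delta 2.174, Eta 3.024, Epsilon 2.906.
Rounding down: Theta 1, Zeta 14, Alpha 2, Beta 2, Gamma 2, Delta 2, Eta 3, Epsilon 2 (total 28).
Delta receives 2.

2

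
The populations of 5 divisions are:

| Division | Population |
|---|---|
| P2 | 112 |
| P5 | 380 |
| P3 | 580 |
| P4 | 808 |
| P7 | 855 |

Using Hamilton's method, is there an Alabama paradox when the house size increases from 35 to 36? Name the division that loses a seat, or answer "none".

At 35 seats: P2 2, P5 5, P3 7, P4 10, P7 11.
At 36 seats: P2 1, P5 5, P3 8, P4 11, P7 11.
P2 drops from 2 to 1.

P2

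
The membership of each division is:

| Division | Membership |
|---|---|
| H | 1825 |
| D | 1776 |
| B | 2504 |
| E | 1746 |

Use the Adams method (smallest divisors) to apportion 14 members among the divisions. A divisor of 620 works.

With modified divisor 620: modified quotas H 2.944, D 2.865, B 4.039, E 2.816.
Rounding up: H 3, D 3, B 5, E 3 (total 14).

H: 3, D: 3, B: 5, E: 3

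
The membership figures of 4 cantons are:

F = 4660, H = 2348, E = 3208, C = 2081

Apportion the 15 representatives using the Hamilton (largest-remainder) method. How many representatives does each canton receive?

The standard divisor is 12297/15 ≈ 819.8.
Standard quotas: F 5.684, H 2.864, E 3.913, C 2.538.
Lower quotas: F 5, H 2, E 3, C 2 (sum 12, leaving 3 seats).
Remainders in descending order: E 0.913, H 0.864, F 0.684, C 0.538.
The surplus seats go to E, H, F.

F=6; H=3; E=4; C=2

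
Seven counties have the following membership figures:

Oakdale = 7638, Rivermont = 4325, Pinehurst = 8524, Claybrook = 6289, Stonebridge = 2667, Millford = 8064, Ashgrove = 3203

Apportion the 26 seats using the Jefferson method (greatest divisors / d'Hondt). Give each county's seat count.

Standard divisor 40710/26 ≈ 1565.769; standard quotas: Oakdale 4.878, Rivermont 2.762, Pinehurst 5.444, Claybrook 4.017, Stonebridge 1.703, Millford 5.150, Ashgrove 2.046.
Rounding down gives 4, 2, 5, 4, 1, 5, 2 = 23 seats, so the divisor must be adjusted.
With modified divisor 1400: modified quotas Oakdale 5.456, Rivermont 3.089, Pinehurst 6.089, Claybrook 4.492, Stonebridge 1.905, Millford 5.760, Ashgrove 2.288.
Rounding down: Oakdale 5, Rivermont 3, Pinehurst 6, Claybrook 4, Stonebridge 1, Millford 5, Ashgrove 2 (total 26).

Oakdale 5, Rivermont 3, Pinehurst 6, Claybrook 4, Stonebridge 1, Millford 5, Ashgrove 2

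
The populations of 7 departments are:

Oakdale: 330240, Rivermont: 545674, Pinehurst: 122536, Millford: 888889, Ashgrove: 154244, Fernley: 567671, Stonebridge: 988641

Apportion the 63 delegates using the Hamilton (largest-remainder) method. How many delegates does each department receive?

Standard divisor: 3597895 ÷ 63 ≈ 57109.444.
Standard quotas: Oakdale 5.7826, Rivermont 9.5549, Pinehurst 2.1456, Millford 15.5647, Ashgrove 2.7008, Fernley 9.9401, Stonebridge 17.3113.
Lower quotas: Oakdale 5, Rivermont 9, Pinehurst 2, Millford 15, Ashgrove 2, Fernley 9, Stonebridge 17 (sum 59, leaving 4 seats).
Remainders in descending order: Fernley 0.9401, Oakdale 0.7826, Ashgrove 0.7008, Millford 0.5647, Rivermont 0.5549, Stonebridge 0.3113, Pinehurst 0.1456.
The surplus seats go to Fernley, Oakdale, Ashgrove, Millford.

Oakdale 6, Rivermont 9, Pinehurst 2, Millford 16, Ashgrove 3, Fernley 10, Stonebridge 17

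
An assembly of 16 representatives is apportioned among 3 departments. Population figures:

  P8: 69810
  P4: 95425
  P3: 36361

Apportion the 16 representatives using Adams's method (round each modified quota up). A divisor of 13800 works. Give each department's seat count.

With modified divisor 13800: modified quotas P8 5.059, P4 6.915, P3 2.635.
Rounding up: P8 6, P4 7, P3 3 (total 16).

P8 6; P4 7; P3 3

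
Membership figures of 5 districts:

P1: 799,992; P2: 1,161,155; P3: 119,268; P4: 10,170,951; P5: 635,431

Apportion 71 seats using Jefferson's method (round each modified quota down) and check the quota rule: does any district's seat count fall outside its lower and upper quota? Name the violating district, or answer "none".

P4

Standard quotas: P1 4.408, P2 6.397, P3 0.657, P4 56.037, P5 3.501.
Jefferson allocation: P1 4, P2 6, P3 0, P4 58, P5 3.
P4 has quota 56.037 (lower 56, upper 57) but receives 58 — outside the quota interval.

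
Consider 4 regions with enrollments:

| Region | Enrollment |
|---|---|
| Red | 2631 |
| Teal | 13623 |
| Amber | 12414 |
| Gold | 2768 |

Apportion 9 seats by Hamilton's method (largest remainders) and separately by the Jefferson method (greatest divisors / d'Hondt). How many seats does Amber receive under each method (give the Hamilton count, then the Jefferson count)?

Hamilton: Red 1, Teal 4, Amber 3, Gold 1.
Jefferson: Red 0, Teal 4, Amber 4, Gold 1.
Amber gets 3 under Hamilton and 4 under Jefferson.

3 and 4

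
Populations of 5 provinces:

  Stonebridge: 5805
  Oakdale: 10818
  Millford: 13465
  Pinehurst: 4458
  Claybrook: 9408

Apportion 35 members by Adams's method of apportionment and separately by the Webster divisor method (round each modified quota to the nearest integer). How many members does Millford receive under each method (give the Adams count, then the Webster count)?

Adams: Stonebridge 5, Oakdale 9, Millford 10, Pinehurst 4, Claybrook 7.
Webster: Stonebridge 5, Oakdale 8, Millford 11, Pinehurst 4, Claybrook 7.
Millford gets 10 under Adams and 11 under Webster.

10 and 11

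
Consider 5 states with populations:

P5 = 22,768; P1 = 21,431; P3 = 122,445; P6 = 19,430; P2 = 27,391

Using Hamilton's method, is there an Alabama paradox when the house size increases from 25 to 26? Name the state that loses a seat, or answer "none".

none

At 25 seats: P5 3, P1 3, P3 14, P6 2, P2 3.
At 26 seats: P5 3, P1 3, P3 15, P6 2, P2 3.
No state's allocation decreased.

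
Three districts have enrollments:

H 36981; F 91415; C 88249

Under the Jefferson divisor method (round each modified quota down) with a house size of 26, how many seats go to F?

Standard divisor 216645/26 ≈ 8332.5; standard quotas: H 4.438, F 10.971, C 10.591.
Rounding down gives 4, 10, 10 = 24 seats, so the divisor must be adjusted.
With modified divisor 7800: modified quotas H 4.741, F 11.720, C 11.314.
Rounding down: H 4, F 11, C 11 (total 26).
F receives 11.

11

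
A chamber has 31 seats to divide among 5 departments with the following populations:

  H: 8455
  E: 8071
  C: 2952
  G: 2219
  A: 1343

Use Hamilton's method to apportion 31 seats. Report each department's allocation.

H=11; E=11; C=4; G=3; A=2

Total 23040; standard divisor 23040/31 ≈ 743.226.
Standard quotas: H 11.3761, E 10.8594, C 3.9719, G 2.9856, A 1.8070.
Lower quotas: H 11, E 10, C 3, G 2, A 1 (sum 27, leaving 4 seats).
Remainders in descending order: G 0.9856, C 0.9719, E 0.8594, A 0.8070, H 0.3761.
The surplus seats go to G, C, E, A.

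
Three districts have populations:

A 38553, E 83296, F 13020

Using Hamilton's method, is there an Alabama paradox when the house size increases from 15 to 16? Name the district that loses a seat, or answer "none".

At 15 seats: A 4, E 9, F 2.
At 16 seats: A 5, E 10, F 1.
F drops from 2 to 1.

F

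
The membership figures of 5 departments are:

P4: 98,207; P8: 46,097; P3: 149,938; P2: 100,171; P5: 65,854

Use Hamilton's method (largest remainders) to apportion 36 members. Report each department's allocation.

Standard divisor: 460267 ÷ 36 ≈ 12785.194.
Standard quotas: P4 7.6813, P8 3.6055, P3 11.7275, P2 7.8349, P5 5.1508.
Lower quotas: P4 7, P8 3, P3 11, P2 7, P5 5 (sum 33, leaving 3 seats).
Remainders in descending order: P2 0.8349, P3 0.7275, P4 0.6813, P8 0.6055, P5 0.1508.
Largest remainders: P2, P3, P4 receive the extra seats.

P4=8; P8=3; P3=12; P2=8; P5=5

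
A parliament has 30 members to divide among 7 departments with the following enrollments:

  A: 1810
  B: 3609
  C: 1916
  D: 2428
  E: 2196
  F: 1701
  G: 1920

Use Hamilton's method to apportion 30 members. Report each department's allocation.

Total 15580; standard divisor 15580/30 ≈ 519.333.
Standard quotas: A 3.485, B 6.949, C 3.689, D 4.675, E 4.228, F 3.275, G 3.697.
Lower quotas: A 3, B 6, C 3, D 4, E 4, F 3, G 3 (sum 26, leaving 4 seats).
Remainders in descending order: B 0.949, G 0.697, C 0.689, D 0.675, A 0.485, F 0.275, E 0.228.
The surplus seats go to B, G, C, D.

A 3; B 7; C 4; D 5; E 4; F 3; G 4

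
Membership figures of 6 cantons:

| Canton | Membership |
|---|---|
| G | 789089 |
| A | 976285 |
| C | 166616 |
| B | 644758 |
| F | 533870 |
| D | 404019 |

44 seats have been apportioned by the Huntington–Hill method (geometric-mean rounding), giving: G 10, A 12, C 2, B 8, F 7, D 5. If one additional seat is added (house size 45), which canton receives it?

A

Priority for the next seat is population ÷ (√(s·(s+1))).
Priorities: G 75236.684, A 78165.357, C 68020.697, B 75985.459, F 71341.380, D 73763.440.
Highest priority: A.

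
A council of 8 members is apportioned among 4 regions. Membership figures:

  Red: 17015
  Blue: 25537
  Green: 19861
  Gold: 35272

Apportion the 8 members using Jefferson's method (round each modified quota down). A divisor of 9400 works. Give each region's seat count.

With modified divisor 9400: modified quotas Red 1.810, Blue 2.717, Green 2.113, Gold 3.752.
Rounding down: Red 1, Blue 2, Green 2, Gold 3 (total 8).

Red=1, Blue=2, Green=2, Gold=3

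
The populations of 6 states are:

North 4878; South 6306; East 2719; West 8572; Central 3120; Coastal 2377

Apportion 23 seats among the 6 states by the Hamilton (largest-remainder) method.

Total 27972; standard divisor 27972/23 ≈ 1216.174.
Standard quotas: North 4.0109, South 5.1851, East 2.2357, West 7.0483, Central 2.5654, Coastal 1.9545.
Lower quotas: North 4, South 5, East 2, West 7, Central 2, Coastal 1 (sum 21, leaving 2 seats).
Remainders in descending order: Coastal 0.9545, Central 0.5654, East 0.2357, South 0.1851, West 0.0483, North 0.0109.
Largest remainders: Coastal, Central receive the extra seats.

North: 4; South: 5; East: 2; West: 7; Central: 3; Coastal: 2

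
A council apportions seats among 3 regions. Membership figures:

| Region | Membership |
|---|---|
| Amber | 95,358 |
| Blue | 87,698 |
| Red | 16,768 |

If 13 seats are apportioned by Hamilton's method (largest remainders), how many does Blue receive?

6

Standard divisor: 199824 ÷ 13 ≈ 15371.077.
Standard quotas: Amber 6.2037, Blue 5.7054, Red 1.0909.
Lower quotas: Amber 6, Blue 5, Red 1 (sum 12, leaving 1 seat).
Remainders in descending order: Blue 0.7054, Amber 0.2037, Red 0.0909.
The surplus seat goes to Blue.
Blue receives 6.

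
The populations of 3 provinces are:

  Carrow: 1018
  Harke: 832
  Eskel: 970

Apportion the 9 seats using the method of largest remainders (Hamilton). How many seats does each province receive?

Standard divisor: 2820 ÷ 9 ≈ 313.333.
Standard quotas: Carrow 3.249, Harke 2.655, Eskel 3.096.
Lower quotas: Carrow 3, Harke 2, Eskel 3 (sum 8, leaving 1 seat).
Remainders in descending order: Harke 0.655, Carrow 0.249, Eskel 0.096.
Largest remainder: Harke receives the extra seat.

Carrow 3, Harke 3, Eskel 3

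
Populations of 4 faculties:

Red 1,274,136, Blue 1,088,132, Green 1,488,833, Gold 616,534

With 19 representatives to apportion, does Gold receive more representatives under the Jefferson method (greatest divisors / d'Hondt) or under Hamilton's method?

Jefferson: Red 5, Blue 5, Green 7, Gold 2.
Hamilton: Red 5, Blue 5, Green 6, Gold 3.
Gold gets 2 under Jefferson and 3 under Hamilton.

Hamilton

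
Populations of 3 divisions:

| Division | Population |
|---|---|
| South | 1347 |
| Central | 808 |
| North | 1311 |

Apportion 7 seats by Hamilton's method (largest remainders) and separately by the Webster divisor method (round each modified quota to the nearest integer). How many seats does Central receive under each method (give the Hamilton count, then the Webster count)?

1 and 2

Hamilton: South 3, Central 1, North 3.
Webster: South 3, Central 2, North 2.
Central gets 1 under Hamilton and 2 under Webster.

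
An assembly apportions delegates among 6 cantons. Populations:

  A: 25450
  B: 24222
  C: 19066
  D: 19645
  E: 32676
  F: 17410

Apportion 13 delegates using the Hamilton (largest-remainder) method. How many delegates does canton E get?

The standard divisor is 138469/13 ≈ 10651.462.
Standard quotas: A 2.3893, B 2.2741, C 1.7900, D 1.8443, E 3.0677, F 1.6345.
Lower quotas: A 2, B 2, C 1, D 1, E 3, F 1 (sum 10, leaving 3 seats).
Remainders in descending order: D 0.8443, C 0.7900, F 0.6345, A 0.3893, B 0.2741, E 0.0677.
Largest remainders: D, C, F receive the extra seats.
E receives 3.

3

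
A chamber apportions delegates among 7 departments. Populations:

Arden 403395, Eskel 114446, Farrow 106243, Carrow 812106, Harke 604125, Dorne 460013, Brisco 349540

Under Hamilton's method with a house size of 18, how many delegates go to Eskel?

Standard divisor: 2849868 ÷ 18 = 158326.
Standard quotas: Arden 2.5479, Eskel 0.7229, Farrow 0.6710, Carrow 5.1293, Harke 3.8157, Dorne 2.9055, Brisco 2.2077.
Lower quotas: Arden 2, Eskel 0, Farrow 0, Carrow 5, Harke 3, Dorne 2, Brisco 2 (sum 14, leaving 4 seats).
Remainders in descending order: Dorne 0.9055, Harke 0.8157, Eskel 0.7229, Farrow 0.6710, Arden 0.5479, Brisco 0.2077, Carrow 0.1293.
Largest remainders: Dorne, Harke, Eskel, Farrow receive the extra seats.
Eskel receives 1.

1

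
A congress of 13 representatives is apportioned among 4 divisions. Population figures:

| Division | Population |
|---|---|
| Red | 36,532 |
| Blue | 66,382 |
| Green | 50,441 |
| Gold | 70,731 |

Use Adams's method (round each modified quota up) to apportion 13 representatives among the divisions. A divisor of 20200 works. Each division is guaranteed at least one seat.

Red: 2, Blue: 4, Green: 3, Gold: 4

With modified divisor 20200: modified quotas Red 1.809, Blue 3.286, Green 2.497, Gold 3.502.
Rounding up: Red 2, Blue 4, Green 3, Gold 4 (total 13).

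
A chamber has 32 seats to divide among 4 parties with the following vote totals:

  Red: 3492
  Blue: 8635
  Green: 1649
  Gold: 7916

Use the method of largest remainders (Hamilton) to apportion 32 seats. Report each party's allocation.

Red 5, Blue 13, Green 2, Gold 12

Total 21692; standard divisor 21692/32 ≈ 677.875.
Standard quotas: Red 5.1514, Blue 12.7383, Green 2.4326, Gold 11.6777.
Lower quotas: Red 5, Blue 12, Green 2, Gold 11 (sum 30, leaving 2 seats).
Remainders in descending order: Blue 0.7383, Gold 0.6777, Green 0.4326, Red 0.1514.
The surplus seats go to Blue, Gold.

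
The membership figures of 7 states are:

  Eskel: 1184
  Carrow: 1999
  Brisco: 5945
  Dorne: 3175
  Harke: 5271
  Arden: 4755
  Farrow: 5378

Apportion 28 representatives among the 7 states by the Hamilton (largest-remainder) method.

Eskel 1; Carrow 2; Brisco 6; Dorne 3; Harke 5; Arden 5; Farrow 6

Standard divisor: 27707 ÷ 28 ≈ 989.536.
Standard quotas: Eskel 1.1965, Carrow 2.0201, Brisco 6.0079, Dorne 3.2086, Harke 5.3267, Arden 4.8053, Farrow 5.4349.
Lower quotas: Eskel 1, Carrow 2, Brisco 6, Dorne 3, Harke 5, Arden 4, Farrow 5 (sum 26, leaving 2 seats).
Remainders in descending order: Arden 0.8053, Farrow 0.4349, Harke 0.3267, Dorne 0.2086, Eskel 0.1965, Carrow 0.0201, Brisco 0.0079.
The surplus seats go to Arden, Farrow.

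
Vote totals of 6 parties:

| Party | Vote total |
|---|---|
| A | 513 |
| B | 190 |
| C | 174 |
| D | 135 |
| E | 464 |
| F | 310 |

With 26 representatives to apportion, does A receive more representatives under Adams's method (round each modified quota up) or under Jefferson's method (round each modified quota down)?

Jefferson

Adams: A 7, B 3, C 3, D 2, E 6, F 5.
Jefferson: A 8, B 3, C 2, D 2, E 7, F 4.
A gets 7 under Adams and 8 under Jefferson.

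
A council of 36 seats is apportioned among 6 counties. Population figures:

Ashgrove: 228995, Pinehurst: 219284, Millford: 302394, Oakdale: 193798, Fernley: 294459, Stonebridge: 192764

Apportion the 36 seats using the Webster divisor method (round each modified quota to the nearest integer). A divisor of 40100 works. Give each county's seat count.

Ashgrove 6, Pinehurst 5, Millford 8, Oakdale 5, Fernley 7, Stonebridge 5

With modified divisor 40100: modified quotas Ashgrove 5.711, Pinehurst 5.468, Millford 7.541, Oakdale 4.833, Fernley 7.343, Stonebridge 4.807.
Rounding to the nearest integer: Ashgrove 6, Pinehurst 5, Millford 8, Oakdale 5, Fernley 7, Stonebridge 5 (total 36).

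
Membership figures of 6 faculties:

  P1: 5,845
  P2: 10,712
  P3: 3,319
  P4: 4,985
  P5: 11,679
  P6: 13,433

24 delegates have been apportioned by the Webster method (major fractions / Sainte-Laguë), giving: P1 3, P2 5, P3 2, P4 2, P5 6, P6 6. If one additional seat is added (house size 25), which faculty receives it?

Priority for the next seat is population ÷ (current seats + 0.5).
Priorities: P1 1670.000, P2 1947.636, P3 1327.600, P4 1994.000, P5 1796.769, P6 2066.615.
Highest priority: P6.

P6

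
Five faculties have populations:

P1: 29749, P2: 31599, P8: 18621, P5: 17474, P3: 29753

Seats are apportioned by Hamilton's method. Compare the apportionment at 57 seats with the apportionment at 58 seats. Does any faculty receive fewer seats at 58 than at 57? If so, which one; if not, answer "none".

P8

At 57 seats: P1 13, P2 14, P8 9, P5 8, P3 13.
At 58 seats: P1 14, P2 14, P8 8, P5 8, P3 14.
P8 drops from 9 to 8.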